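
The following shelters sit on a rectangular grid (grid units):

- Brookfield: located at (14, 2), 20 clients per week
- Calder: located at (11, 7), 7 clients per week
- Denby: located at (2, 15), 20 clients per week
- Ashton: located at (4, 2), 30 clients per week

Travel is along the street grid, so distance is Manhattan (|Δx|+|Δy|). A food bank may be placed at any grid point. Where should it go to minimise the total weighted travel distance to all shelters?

Manhattan distance separates: Σwᵢ(|x−xᵢ|+|y−yᵢ|) = Σwᵢ|x−xᵢ| + Σwᵢ|y−yᵢ|, so x and y are optimised independently as 1-D weighted medians.
Total weight W = 77; half = 38.5.
x-coordinate, sorted with cumulative weight:
  x=2 (Denby, w=20) cum 20
  x=4 (Ashton, w=30) cum 50  ← median
  x=11 (Calder, w=7) cum 57
  x=14 (Brookfield, w=20) cum 77
⇒ x* = 4
y-coordinate, sorted with cumulative weight:
  y=2 (Brookfield, w=20) cum 20
  y=2 (Ashton, w=30) cum 50  ← median
  y=7 (Calder, w=7) cum 57
  y=15 (Denby, w=20) cum 77
⇒ y* = 2

(4, 2)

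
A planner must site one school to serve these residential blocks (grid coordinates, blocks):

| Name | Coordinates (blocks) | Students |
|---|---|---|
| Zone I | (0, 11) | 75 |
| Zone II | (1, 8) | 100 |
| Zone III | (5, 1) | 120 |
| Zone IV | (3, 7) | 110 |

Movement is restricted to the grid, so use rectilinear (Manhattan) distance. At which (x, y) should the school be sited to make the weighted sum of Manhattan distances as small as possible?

Manhattan distance separates: Σwᵢ(|x−xᵢ|+|y−yᵢ|) = Σwᵢ|x−xᵢ| + Σwᵢ|y−yᵢ|, so x and y are optimised independently as 1-D weighted medians.
Total weight W = 405; half = 202.5.
x-coordinate, sorted with cumulative weight:
  x=0 (Zone I, w=75) cum 75
  x=1 (Zone II, w=100) cum 175
  x=3 (Zone IV, w=110) cum 285  ← median
  x=5 (Zone III, w=120) cum 405
⇒ x* = 3
y-coordinate, sorted with cumulative weight:
  y=1 (Zone III, w=120) cum 120
  y=7 (Zone IV, w=110) cum 230  ← median
  y=8 (Zone II, w=100) cum 330
  y=11 (Zone I, w=75) cum 405
⇒ y* = 7

(3, 7)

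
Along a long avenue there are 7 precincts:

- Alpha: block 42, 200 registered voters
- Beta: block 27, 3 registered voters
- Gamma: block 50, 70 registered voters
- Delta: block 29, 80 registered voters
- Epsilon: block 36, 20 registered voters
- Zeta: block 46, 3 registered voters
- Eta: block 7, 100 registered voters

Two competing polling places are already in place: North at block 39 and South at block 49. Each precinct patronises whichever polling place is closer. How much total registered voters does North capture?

403

The indifferent point is the midpoint (39+49)/2 = 44; precincts left of it (closer to North at 39) go to North, those right go to South.
  Eta at 7 (w=100) → North
  Beta at 27 (w=3) → North
  Delta at 29 (w=80) → North
  Epsilon at 36 (w=20) → North
  Alpha at 42 (w=200) → North
  Zeta at 46 (w=3) → South
  Gamma at 50 (w=70) → South
North captures 403; South captures 73.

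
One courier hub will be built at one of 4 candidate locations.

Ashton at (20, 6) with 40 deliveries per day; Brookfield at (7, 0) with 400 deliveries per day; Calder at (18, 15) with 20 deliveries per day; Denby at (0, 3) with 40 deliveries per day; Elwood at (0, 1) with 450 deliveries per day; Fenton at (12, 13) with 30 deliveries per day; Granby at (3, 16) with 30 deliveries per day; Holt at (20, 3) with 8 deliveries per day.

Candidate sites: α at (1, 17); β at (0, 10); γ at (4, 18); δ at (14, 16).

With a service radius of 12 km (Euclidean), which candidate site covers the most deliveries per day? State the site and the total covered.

β, covering 520

Coverage radius r = 12 km; a point is covered iff (Δx)²+(Δy)² ≤ 12² = 144.
  α (1, 17): covers {Fenton, Granby} → 60
  β (0, 10): covers {Denby, Elwood, Granby} → 520
  γ (4, 18): covers {Fenton, Granby} → 60
  δ (14, 16): covers {Ashton, Calder, Fenton, Granby} → 120
Maximum coverage at β: 520 deliveries per day.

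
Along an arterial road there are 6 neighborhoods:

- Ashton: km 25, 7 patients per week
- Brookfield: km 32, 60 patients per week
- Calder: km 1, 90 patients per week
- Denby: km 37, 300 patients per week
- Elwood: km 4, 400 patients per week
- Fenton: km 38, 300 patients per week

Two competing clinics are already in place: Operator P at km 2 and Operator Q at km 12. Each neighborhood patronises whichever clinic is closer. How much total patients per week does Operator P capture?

The indifferent point is the midpoint (2+12)/2 = 7; neighborhoods left of it (closer to Operator P at 2) go to Operator P, those right go to Operator Q.
  Calder at 1 (w=90) → Operator P
  Elwood at 4 (w=400) → Operator P
  Ashton at 25 (w=7) → Operator Q
  Brookfield at 32 (w=60) → Operator Q
  Denby at 37 (w=300) → Operator Q
  Fenton at 38 (w=300) → Operator Q
Operator P captures 490; Operator Q captures 667.

490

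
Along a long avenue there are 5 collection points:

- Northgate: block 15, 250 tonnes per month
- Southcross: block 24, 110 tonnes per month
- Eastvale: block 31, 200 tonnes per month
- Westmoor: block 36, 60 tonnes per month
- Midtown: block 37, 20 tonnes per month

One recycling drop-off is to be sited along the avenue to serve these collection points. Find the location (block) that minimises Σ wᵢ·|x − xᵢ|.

For a sum of weighted absolute distances on a line, the optimum is the weighted median (not the mean). Total weight W = 640; half-weight = 320.
Sort by position and accumulate weight:
  block 15 (Northgate, w=250) → cum 250
  block 24 (Southcross, w=110) → cum 360  ≥ 320 → median here
  block 31 (Eastvale, w=200) → cum 560
  block 36 (Westmoor, w=60) → cum 620
  block 37 (Midtown, w=20) → cum 640
Optimal location: block 24.

x = 24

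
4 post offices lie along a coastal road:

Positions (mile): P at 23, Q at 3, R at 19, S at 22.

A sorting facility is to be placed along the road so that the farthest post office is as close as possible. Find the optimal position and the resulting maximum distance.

location 13, max distance 10

The 1-center on a line is the midpoint of the two extreme points: leftmost at 3, rightmost at 23.
Optimal location = (3 + 23)/2 = 13; maximum distance = (23 − 3)/2 = 10.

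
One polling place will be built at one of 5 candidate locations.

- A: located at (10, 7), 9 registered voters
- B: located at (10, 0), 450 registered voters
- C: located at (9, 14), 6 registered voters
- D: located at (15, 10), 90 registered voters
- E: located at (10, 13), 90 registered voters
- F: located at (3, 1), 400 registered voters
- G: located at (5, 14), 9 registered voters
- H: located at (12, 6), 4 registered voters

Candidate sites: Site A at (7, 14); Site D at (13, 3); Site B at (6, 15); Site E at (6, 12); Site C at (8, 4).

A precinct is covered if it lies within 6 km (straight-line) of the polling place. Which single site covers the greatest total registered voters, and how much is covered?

Coverage radius r = 6 km; a point is covered iff (Δx)²+(Δy)² ≤ 6² = 36.
  Site A (7, 14): covers {C, E, G} → 105
  Site D (13, 3): covers {A, B, H} → 463
  Site B (6, 15): covers {C, E, G} → 105
  Site E (6, 12): covers {C, E, G} → 105
  Site C (8, 4): covers {A, B, F, H} → 863
Maximum coverage at Site C: 863 registered voters.

Site C, covering 863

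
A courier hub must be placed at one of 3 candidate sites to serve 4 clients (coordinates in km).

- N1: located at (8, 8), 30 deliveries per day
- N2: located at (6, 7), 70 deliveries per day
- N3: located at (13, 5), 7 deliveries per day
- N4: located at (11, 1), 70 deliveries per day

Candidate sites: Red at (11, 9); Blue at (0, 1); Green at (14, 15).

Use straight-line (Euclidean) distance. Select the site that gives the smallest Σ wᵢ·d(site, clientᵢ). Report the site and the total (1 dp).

Total weighted distance at each candidate:
  Red (11, 9): total = 1063.1
  Blue (0, 1): total = 1778.1
  Green (14, 15): total = 2141.1
Minimum is at Red with total 1063.1 km.

Red, total 1063.1 km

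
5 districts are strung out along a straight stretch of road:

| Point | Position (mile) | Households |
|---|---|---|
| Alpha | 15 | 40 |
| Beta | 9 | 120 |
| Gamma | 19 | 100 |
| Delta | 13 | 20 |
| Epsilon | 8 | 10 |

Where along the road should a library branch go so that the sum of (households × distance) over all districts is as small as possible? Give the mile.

x = 13

For a sum of weighted absolute distances on a line, the optimum is the weighted median (not the mean). Total weight W = 290; half-weight = 145.
Sort by position and accumulate weight:
  mile 8 (Epsilon, w=10) → cum 10
  mile 9 (Beta, w=120) → cum 130
  mile 13 (Delta, w=20) → cum 150  ≥ 145 → median here
  mile 15 (Alpha, w=40) → cum 190
  mile 19 (Gamma, w=100) → cum 290
Optimal location: mile 13.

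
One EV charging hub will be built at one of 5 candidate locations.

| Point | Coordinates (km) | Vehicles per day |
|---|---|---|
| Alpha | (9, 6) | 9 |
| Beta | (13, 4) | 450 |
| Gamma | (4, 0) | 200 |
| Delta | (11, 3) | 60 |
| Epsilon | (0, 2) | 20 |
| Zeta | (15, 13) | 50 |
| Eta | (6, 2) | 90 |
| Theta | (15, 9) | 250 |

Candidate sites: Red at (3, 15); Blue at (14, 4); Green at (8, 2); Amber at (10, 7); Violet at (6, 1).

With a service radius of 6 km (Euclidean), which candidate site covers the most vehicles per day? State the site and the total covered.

Coverage radius r = 6 km; a point is covered iff (Δx)²+(Δy)² ≤ 6² = 36.
  Red (3, 15): covers {none} → 0
  Blue (14, 4): covers {Alpha, Beta, Delta, Theta} → 769
  Green (8, 2): covers {Alpha, Beta, Gamma, Delta, Eta} → 809
  Amber (10, 7): covers {Alpha, Beta, Delta, Theta} → 769
  Violet (6, 1): covers {Alpha, Gamma, Delta, Eta} → 359
Maximum coverage at Green: 809 vehicles per day.

Green, covering 809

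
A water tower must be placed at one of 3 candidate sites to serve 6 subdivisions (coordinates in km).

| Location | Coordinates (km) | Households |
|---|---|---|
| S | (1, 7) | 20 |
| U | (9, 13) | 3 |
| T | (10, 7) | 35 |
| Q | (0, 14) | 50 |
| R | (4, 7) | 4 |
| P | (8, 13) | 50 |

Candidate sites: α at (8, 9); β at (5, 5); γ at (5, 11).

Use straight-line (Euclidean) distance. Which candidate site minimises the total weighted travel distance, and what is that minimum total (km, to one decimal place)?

Total weighted distance at each candidate:
  α (8, 9): total = 946.6
  β (5, 5): total = 1255.7
  γ (5, 11): total = 839.0
Minimum is at γ with total 839.0 km.

γ, total 839.0 km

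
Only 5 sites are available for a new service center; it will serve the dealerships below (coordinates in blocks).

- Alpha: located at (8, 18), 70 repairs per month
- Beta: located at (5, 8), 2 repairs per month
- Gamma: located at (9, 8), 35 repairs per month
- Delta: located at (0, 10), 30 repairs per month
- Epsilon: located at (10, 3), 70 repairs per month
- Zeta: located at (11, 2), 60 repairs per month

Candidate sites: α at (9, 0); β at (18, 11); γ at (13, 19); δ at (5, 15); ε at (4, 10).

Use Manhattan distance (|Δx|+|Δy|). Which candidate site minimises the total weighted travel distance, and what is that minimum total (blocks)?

Total weighted distance at each candidate:
  α (9, 0): total = 2724
  β (18, 11): total = 4292
  γ (13, 19): total = 4113
  δ (5, 15): total = 3449
  ε (4, 10): total = 3021
Minimum is at α with total 2724 blocks.

α, total 2724 blocks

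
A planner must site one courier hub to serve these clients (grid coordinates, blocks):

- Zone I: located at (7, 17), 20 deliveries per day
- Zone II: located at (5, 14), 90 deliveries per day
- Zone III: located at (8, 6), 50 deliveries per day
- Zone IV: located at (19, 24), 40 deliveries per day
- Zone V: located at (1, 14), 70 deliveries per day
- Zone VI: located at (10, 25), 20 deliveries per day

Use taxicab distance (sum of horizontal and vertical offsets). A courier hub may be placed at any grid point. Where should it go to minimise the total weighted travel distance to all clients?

Manhattan distance separates: Σwᵢ(|x−xᵢ|+|y−yᵢ|) = Σwᵢ|x−xᵢ| + Σwᵢ|y−yᵢ|, so x and y are optimised independently as 1-D weighted medians.
Total weight W = 290; half = 145.
x-coordinate, sorted with cumulative weight:
  x=1 (Zone V, w=70) cum 70
  x=5 (Zone II, w=90) cum 160  ← median
  x=7 (Zone I, w=20) cum 180
  x=8 (Zone III, w=50) cum 230
  x=10 (Zone VI, w=20) cum 250
  x=19 (Zone IV, w=40) cum 290
⇒ x* = 5
y-coordinate, sorted with cumulative weight:
  y=6 (Zone III, w=50) cum 50
  y=14 (Zone II, w=90) cum 140
  y=14 (Zone V, w=70) cum 210  ← median
  y=17 (Zone I, w=20) cum 230
  y=24 (Zone IV, w=40) cum 270
  y=25 (Zone VI, w=20) cum 290
⇒ y* = 14

(5, 14)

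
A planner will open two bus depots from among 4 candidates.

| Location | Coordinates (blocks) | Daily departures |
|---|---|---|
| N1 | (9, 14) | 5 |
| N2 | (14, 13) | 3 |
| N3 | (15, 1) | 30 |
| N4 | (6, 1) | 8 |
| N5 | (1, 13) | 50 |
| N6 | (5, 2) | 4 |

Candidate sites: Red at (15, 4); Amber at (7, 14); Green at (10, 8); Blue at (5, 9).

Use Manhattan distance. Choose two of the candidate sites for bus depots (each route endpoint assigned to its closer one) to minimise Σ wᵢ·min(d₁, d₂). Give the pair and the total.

{Red, Amber}, total 618

Evaluate every pair (each demand assigned to the nearer of the two):
  {Red, Amber}: total = 618
  {Red, Blue}: total = 665
  {Amber, Green}: total = 876
  {Green, Blue}: total = 922
  {Red, Green}: total = 984
  {Amber, Blue}: total = 1024
Best pair: {Red, Amber} with total 618.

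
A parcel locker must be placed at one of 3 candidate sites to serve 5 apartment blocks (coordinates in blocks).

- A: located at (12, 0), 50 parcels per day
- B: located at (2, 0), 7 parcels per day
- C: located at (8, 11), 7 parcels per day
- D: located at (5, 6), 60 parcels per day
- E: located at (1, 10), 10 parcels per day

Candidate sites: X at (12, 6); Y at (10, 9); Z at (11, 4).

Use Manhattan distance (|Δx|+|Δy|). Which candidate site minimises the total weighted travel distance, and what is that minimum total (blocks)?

X, total 1045 blocks

Total weighted distance at each candidate:
  X (12, 6): total = 1045
  Y (10, 9): total = 1277
  Z (11, 4): total = 1051
Minimum is at X with total 1045 blocks.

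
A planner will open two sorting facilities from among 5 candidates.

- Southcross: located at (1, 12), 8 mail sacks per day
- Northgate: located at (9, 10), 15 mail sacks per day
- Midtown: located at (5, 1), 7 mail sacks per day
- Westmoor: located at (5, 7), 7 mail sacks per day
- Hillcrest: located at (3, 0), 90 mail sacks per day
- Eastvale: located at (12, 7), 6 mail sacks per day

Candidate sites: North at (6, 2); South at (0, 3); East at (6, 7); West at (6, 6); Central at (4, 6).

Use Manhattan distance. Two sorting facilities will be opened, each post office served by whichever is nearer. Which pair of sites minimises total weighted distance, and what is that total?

Evaluate every pair (each demand assigned to the nearer of the two):
  {North, East}: total = 677
  {North, West}: total = 713
  {North, Central}: total = 739
  {South, East}: total = 802
  {North, South}: total = 817
  {South, West}: total = 823
  {South, Central}: total = 857
  {East, Central}: total = 877
  {West, Central}: total = 905
  {East, West}: total = 1065
Best pair: {North, East} with total 677.

{North, East}, total 677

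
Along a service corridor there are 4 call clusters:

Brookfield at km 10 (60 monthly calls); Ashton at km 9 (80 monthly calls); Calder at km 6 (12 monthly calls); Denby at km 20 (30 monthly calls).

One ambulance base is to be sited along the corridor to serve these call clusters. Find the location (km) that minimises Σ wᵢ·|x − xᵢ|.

For a sum of weighted absolute distances on a line, the optimum is the weighted median (not the mean). Total weight W = 182; half-weight = 91.
Sort by position and accumulate weight:
  km 6 (Calder, w=12) → cum 12
  km 9 (Ashton, w=80) → cum 92  ≥ 91 → median here
  km 10 (Brookfield, w=60) → cum 152
  km 20 (Denby, w=30) → cum 182
Optimal location: km 9.

x = 9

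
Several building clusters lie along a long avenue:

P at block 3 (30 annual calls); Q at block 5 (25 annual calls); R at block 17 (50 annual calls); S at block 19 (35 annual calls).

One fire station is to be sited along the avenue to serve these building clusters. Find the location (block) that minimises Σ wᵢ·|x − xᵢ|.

For a sum of weighted absolute distances on a line, the optimum is the weighted median (not the mean). Total weight W = 140; half-weight = 70.
Sort by position and accumulate weight:
  block 3 (P, w=30) → cum 30
  block 5 (Q, w=25) → cum 55
  block 17 (R, w=50) → cum 105  ≥ 70 → median here
  block 19 (S, w=35) → cum 140
Optimal location: block 17.

x = 17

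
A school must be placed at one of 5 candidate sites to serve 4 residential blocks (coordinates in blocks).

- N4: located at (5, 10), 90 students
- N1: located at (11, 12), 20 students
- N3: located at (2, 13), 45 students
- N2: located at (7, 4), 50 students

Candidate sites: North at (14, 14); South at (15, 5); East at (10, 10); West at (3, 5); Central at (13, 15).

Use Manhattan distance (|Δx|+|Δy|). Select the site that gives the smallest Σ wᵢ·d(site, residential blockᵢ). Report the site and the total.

East, total 1455 blocks

Total weighted distance at each candidate:
  North (14, 14): total = 2705
  South (15, 5): total = 2965
  East (10, 10): total = 1455
  West (3, 5): total = 1585
  Central (13, 15): total = 2705
Minimum is at East with total 1455 blocks.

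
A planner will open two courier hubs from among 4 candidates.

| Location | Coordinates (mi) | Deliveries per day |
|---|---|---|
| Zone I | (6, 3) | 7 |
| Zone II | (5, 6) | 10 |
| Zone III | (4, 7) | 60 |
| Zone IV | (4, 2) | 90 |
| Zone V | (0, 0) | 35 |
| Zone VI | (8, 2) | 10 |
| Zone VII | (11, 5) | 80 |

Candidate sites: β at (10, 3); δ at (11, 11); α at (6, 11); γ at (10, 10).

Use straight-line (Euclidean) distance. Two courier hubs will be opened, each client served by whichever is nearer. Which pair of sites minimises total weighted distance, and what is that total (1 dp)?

Evaluate every pair (each demand assigned to the nearer of the two):
  {β, α}: total = 1461.4
  {β, γ}: total = 1602.9
  {β, δ}: total = 1633.1
  {α, γ}: total = 2134.0
  {δ, α}: total = 2215.8
  {δ, γ}: total = 2408.3
Best pair: {β, α} with total 1461.4.

{β, α}, total 1461.4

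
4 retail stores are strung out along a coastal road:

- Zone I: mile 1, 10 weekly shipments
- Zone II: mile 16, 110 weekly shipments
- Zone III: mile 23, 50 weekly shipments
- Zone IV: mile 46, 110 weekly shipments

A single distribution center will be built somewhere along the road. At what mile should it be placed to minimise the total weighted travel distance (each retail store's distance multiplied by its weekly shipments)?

For a sum of weighted absolute distances on a line, the optimum is the weighted median (not the mean). Total weight W = 280; half-weight = 140.
Sort by position and accumulate weight:
  mile 1 (Zone I, w=10) → cum 10
  mile 16 (Zone II, w=110) → cum 120
  mile 23 (Zone III, w=50) → cum 170  ≥ 140 → median here
  mile 46 (Zone IV, w=110) → cum 280
Optimal location: mile 23.

x = 23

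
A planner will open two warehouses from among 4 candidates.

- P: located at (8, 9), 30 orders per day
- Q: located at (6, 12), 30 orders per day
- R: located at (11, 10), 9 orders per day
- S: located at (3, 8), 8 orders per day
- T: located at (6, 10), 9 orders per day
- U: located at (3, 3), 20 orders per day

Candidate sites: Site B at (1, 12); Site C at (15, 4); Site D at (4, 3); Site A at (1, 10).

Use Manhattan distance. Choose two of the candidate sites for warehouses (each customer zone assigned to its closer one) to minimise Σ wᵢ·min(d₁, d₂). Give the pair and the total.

{Site D, Site A}, total 637

Evaluate every pair (each demand assigned to the nearer of the two):
  {Site D, Site A}: total = 637
  {Site B, Site D}: total = 689
  {Site B, Site A}: total = 737
  {Site C, Site A}: total = 797
  {Site C, Site D}: total = 869
  {Site B, Site C}: total = 871
Best pair: {Site D, Site A} with total 637.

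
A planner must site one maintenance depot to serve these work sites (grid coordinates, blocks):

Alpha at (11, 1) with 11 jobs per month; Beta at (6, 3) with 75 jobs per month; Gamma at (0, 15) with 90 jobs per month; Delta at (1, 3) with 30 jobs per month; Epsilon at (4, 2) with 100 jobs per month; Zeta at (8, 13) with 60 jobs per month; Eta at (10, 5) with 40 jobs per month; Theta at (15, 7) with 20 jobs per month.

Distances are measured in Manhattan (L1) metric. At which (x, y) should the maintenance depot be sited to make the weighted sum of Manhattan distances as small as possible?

(4, 3)

Manhattan distance separates: Σwᵢ(|x−xᵢ|+|y−yᵢ|) = Σwᵢ|x−xᵢ| + Σwᵢ|y−yᵢ|, so x and y are optimised independently as 1-D weighted medians.
Total weight W = 426; half = 213.
x-coordinate, sorted with cumulative weight:
  x=0 (Gamma, w=90) cum 90
  x=1 (Delta, w=30) cum 120
  x=4 (Epsilon, w=100) cum 220  ← median
  x=6 (Beta, w=75) cum 295
  x=8 (Zeta, w=60) cum 355
  x=10 (Eta, w=40) cum 395
  x=11 (Alpha, w=11) cum 406
  x=15 (Theta, w=20) cum 426
⇒ x* = 4
y-coordinate, sorted with cumulative weight:
  y=1 (Alpha, w=11) cum 11
  y=2 (Epsilon, w=100) cum 111
  y=3 (Beta, w=75) cum 186
  y=3 (Delta, w=30) cum 216  ← median
  y=5 (Eta, w=40) cum 256
  y=7 (Theta, w=20) cum 276
  y=13 (Zeta, w=60) cum 336
  y=15 (Gamma, w=90) cum 426
⇒ y* = 3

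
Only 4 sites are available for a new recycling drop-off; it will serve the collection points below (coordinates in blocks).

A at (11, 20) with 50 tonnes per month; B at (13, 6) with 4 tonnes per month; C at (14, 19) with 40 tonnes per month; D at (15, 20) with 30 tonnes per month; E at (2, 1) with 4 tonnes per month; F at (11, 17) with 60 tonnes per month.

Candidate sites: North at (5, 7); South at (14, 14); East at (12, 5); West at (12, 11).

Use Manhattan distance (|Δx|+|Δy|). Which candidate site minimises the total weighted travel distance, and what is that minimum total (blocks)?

Total weighted distance at each candidate:
  North (5, 7): total = 3512
  South (14, 14): total = 1356
  East (12, 5): total = 2824
  West (12, 11): total = 1784
Minimum is at South with total 1356 blocks.

South, total 1356 blocks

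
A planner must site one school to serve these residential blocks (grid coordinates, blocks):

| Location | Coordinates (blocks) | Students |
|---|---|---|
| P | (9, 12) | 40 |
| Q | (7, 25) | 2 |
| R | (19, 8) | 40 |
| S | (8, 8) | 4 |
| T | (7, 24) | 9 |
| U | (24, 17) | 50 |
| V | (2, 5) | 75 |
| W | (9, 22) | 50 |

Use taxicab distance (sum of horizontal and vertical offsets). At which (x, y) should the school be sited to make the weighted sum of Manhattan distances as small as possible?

Manhattan distance separates: Σwᵢ(|x−xᵢ|+|y−yᵢ|) = Σwᵢ|x−xᵢ| + Σwᵢ|y−yᵢ|, so x and y are optimised independently as 1-D weighted medians.
Total weight W = 270; half = 135.
x-coordinate, sorted with cumulative weight:
  x=2 (V, w=75) cum 75
  x=7 (Q, w=2) cum 77
  x=7 (T, w=9) cum 86
  x=8 (S, w=4) cum 90
  x=9 (P, w=40) cum 130
  x=9 (W, w=50) cum 180  ← median
  x=19 (R, w=40) cum 220
  x=24 (U, w=50) cum 270
⇒ x* = 9
y-coordinate, sorted with cumulative weight:
  y=5 (V, w=75) cum 75
  y=8 (R, w=40) cum 115
  y=8 (S, w=4) cum 119
  y=12 (P, w=40) cum 159  ← median
  y=17 (U, w=50) cum 209
  y=22 (W, w=50) cum 259
  y=24 (T, w=9) cum 268
  y=25 (Q, w=2) cum 270
⇒ y* = 12

(9, 12)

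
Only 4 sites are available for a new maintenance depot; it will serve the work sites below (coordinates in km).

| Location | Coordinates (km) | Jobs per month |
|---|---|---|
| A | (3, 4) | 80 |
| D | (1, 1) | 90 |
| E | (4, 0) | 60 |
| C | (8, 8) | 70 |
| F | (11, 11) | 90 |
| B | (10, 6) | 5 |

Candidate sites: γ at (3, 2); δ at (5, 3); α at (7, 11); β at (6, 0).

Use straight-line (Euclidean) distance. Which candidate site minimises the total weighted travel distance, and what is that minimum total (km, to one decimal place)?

Total weighted distance at each candidate:
  γ (3, 2): total = 2166.2
  δ (5, 3): total = 2108.4
  α (7, 11): total = 2989.2
  β (6, 0): total = 2679.7
Minimum is at δ with total 2108.4 km.

δ, total 2108.4 km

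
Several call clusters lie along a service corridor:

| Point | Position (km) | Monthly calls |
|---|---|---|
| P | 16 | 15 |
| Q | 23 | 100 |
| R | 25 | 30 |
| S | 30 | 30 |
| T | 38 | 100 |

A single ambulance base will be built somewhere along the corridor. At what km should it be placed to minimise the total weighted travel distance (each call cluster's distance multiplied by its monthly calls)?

For a sum of weighted absolute distances on a line, the optimum is the weighted median (not the mean). Total weight W = 275; half-weight = 137.5.
Sort by position and accumulate weight:
  km 16 (P, w=15) → cum 15
  km 23 (Q, w=100) → cum 115
  km 25 (R, w=30) → cum 145  ≥ 137.5 → median here
  km 30 (S, w=30) → cum 175
  km 38 (T, w=100) → cum 275
Optimal location: km 25.

x = 25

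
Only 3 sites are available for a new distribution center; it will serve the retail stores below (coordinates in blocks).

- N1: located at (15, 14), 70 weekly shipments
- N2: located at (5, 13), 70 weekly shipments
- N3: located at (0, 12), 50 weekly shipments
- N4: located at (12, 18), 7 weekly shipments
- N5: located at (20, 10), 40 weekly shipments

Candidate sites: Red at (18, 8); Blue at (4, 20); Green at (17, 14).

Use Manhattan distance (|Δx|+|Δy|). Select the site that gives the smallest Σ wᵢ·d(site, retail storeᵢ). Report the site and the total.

Green, total 2343 blocks

Total weighted distance at each candidate:
  Red (18, 8): total = 3262
  Blue (4, 20): total = 3460
  Green (17, 14): total = 2343
Minimum is at Green with total 2343 blocks.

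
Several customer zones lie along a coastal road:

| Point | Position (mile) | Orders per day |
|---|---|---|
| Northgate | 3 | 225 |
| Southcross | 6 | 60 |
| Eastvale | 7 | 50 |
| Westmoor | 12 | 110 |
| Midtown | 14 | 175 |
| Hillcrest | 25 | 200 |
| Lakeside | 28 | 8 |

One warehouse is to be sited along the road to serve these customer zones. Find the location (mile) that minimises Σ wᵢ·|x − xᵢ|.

x = 12

For a sum of weighted absolute distances on a line, the optimum is the weighted median (not the mean). Total weight W = 828; half-weight = 414.
Sort by position and accumulate weight:
  mile 3 (Northgate, w=225) → cum 225
  mile 6 (Southcross, w=60) → cum 285
  mile 7 (Eastvale, w=50) → cum 335
  mile 12 (Westmoor, w=110) → cum 445  ≥ 414 → median here
  mile 14 (Midtown, w=175) → cum 620
  mile 25 (Hillcrest, w=200) → cum 820
  mile 28 (Lakeside, w=8) → cum 828
Optimal location: mile 12.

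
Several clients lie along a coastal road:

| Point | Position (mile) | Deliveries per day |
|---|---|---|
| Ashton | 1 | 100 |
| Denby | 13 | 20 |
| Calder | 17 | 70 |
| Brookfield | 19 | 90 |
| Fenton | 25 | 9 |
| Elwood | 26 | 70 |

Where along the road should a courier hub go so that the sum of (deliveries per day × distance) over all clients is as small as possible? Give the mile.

x = 17

For a sum of weighted absolute distances on a line, the optimum is the weighted median (not the mean). Total weight W = 359; half-weight = 179.5.
Sort by position and accumulate weight:
  mile 1 (Ashton, w=100) → cum 100
  mile 13 (Denby, w=20) → cum 120
  mile 17 (Calder, w=70) → cum 190  ≥ 179.5 → median here
  mile 19 (Brookfield, w=90) → cum 280
  mile 25 (Fenton, w=9) → cum 289
  mile 26 (Elwood, w=70) → cum 359
Optimal location: mile 17.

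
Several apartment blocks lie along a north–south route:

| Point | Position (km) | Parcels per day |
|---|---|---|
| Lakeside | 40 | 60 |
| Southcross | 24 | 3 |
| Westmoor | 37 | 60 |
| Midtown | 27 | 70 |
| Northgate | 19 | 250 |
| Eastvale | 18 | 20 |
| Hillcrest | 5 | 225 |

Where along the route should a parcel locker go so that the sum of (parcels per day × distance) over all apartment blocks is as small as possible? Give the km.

For a sum of weighted absolute distances on a line, the optimum is the weighted median (not the mean). Total weight W = 688; half-weight = 344.
Sort by position and accumulate weight:
  km 5 (Hillcrest, w=225) → cum 225
  km 18 (Eastvale, w=20) → cum 245
  km 19 (Northgate, w=250) → cum 495  ≥ 344 → median here
  km 24 (Southcross, w=3) → cum 498
  km 27 (Midtown, w=70) → cum 568
  km 37 (Westmoor, w=60) → cum 628
  km 40 (Lakeside, w=60) → cum 688
Optimal location: km 19.

x = 19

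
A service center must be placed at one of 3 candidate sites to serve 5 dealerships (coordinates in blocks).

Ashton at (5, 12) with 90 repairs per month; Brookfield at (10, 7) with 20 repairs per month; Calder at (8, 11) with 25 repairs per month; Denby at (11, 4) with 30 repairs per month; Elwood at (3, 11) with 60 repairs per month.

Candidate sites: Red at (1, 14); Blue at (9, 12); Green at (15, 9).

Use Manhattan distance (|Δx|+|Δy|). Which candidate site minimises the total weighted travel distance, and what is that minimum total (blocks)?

Total weighted distance at each candidate:
  Red (1, 14): total = 2010
  Blue (9, 12): total = 1250
  Green (15, 9): total = 2645
Minimum is at Blue with total 1250 blocks.

Blue, total 1250 blocks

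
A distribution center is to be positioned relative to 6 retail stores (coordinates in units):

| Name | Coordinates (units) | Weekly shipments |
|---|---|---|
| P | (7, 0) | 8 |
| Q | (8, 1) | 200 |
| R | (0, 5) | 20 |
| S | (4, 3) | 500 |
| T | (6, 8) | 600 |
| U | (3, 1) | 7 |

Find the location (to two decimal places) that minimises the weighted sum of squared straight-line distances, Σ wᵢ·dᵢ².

(5.45, 4.95)

The minimiser of Σwᵢ‖p−pᵢ‖² is the weighted centroid p* = (Σwᵢpᵢ)/(Σwᵢ).
Σwᵢ = 1335.
Σwᵢxᵢ = 8·7 + 200·8 + 20·0 + 500·4 + 600·6 + 7·3 = 7277.
Σwᵢyᵢ = 8·0 + 200·1 + 20·5 + 500·3 + 600·8 + 7·1 = 6607.
x* = 7277/1335 = 5.45, y* = 6607/1335 = 4.95.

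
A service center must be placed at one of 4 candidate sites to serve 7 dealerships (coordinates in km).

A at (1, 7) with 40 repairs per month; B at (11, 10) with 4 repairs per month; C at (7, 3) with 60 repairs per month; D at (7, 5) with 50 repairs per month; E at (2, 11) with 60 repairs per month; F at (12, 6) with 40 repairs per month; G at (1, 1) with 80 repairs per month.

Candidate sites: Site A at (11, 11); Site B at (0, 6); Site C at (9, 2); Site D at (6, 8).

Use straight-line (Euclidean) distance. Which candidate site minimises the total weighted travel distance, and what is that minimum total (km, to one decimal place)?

Site D, total 1930.7 km

Total weighted distance at each candidate:
  Site A (11, 11): total = 3207.4
  Site B (0, 6): total = 2124.9
  Site C (9, 2): total = 2253.9
  Site D (6, 8): total = 1930.7
Minimum is at Site D with total 1930.7 km.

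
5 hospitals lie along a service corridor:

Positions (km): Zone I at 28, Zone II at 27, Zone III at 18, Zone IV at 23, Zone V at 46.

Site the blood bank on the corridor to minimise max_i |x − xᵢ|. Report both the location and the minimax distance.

location 32, max distance 14

The 1-center on a line is the midpoint of the two extreme points: leftmost at 18, rightmost at 46.
Optimal location = (18 + 46)/2 = 32; maximum distance = (46 − 18)/2 = 14.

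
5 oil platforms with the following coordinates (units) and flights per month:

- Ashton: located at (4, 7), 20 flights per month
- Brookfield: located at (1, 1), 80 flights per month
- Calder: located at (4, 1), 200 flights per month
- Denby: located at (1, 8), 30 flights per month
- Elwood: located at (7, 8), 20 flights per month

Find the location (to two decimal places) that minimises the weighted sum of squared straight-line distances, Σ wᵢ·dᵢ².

The minimiser of Σwᵢ‖p−pᵢ‖² is the weighted centroid p* = (Σwᵢpᵢ)/(Σwᵢ).
Σwᵢ = 350.
Σwᵢxᵢ = 20·4 + 80·1 + 200·4 + 30·1 + 20·7 = 1130.
Σwᵢyᵢ = 20·7 + 80·1 + 200·1 + 30·8 + 20·8 = 820.
x* = 1130/350 = 3.23, y* = 820/350 = 2.34.

(3.23, 2.34)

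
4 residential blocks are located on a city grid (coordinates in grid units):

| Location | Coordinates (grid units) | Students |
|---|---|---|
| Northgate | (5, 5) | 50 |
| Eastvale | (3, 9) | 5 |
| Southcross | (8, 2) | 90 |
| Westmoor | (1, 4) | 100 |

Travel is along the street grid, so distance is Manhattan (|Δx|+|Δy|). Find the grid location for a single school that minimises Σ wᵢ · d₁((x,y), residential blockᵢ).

Manhattan distance separates: Σwᵢ(|x−xᵢ|+|y−yᵢ|) = Σwᵢ|x−xᵢ| + Σwᵢ|y−yᵢ|, so x and y are optimised independently as 1-D weighted medians.
Total weight W = 245; half = 122.5.
x-coordinate, sorted with cumulative weight:
  x=1 (Westmoor, w=100) cum 100
  x=3 (Eastvale, w=5) cum 105
  x=5 (Northgate, w=50) cum 155  ← median
  x=8 (Southcross, w=90) cum 245
⇒ x* = 5
y-coordinate, sorted with cumulative weight:
  y=2 (Southcross, w=90) cum 90
  y=4 (Westmoor, w=100) cum 190  ← median
  y=5 (Northgate, w=50) cum 240
  y=9 (Eastvale, w=5) cum 245
⇒ y* = 4

(5, 4)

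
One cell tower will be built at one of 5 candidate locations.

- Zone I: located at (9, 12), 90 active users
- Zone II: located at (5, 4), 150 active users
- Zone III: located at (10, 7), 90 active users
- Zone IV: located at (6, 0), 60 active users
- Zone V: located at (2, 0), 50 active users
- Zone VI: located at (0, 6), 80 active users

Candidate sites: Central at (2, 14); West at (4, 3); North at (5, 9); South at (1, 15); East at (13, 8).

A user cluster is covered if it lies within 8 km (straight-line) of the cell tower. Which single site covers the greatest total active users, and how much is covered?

West, covering 430

Coverage radius r = 8 km; a point is covered iff (Δx)²+(Δy)² ≤ 8² = 64.
  Central (2, 14): covers {Zone I} → 90
  West (4, 3): covers {Zone II, Zone III, Zone IV, Zone V, Zone VI} → 430
  North (5, 9): covers {Zone I, Zone II, Zone III, Zone VI} → 410
  South (1, 15): covers {none} → 0
  East (13, 8): covers {Zone I, Zone III} → 180
Maximum coverage at West: 430 active users.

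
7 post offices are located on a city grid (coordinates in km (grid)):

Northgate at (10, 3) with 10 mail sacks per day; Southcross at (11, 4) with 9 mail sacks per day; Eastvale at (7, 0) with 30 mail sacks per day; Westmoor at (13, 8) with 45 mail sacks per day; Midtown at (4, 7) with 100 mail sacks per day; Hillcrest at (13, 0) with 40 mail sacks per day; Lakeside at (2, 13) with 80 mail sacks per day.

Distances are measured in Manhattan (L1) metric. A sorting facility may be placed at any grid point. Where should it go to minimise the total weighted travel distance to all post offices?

(4, 7)

Manhattan distance separates: Σwᵢ(|x−xᵢ|+|y−yᵢ|) = Σwᵢ|x−xᵢ| + Σwᵢ|y−yᵢ|, so x and y are optimised independently as 1-D weighted medians.
Total weight W = 314; half = 157.
x-coordinate, sorted with cumulative weight:
  x=2 (Lakeside, w=80) cum 80
  x=4 (Midtown, w=100) cum 180  ← median
  x=7 (Eastvale, w=30) cum 210
  x=10 (Northgate, w=10) cum 220
  x=11 (Southcross, w=9) cum 229
  x=13 (Westmoor, w=45) cum 274
  x=13 (Hillcrest, w=40) cum 314
⇒ x* = 4
y-coordinate, sorted with cumulative weight:
  y=0 (Eastvale, w=30) cum 30
  y=0 (Hillcrest, w=40) cum 70
  y=3 (Northgate, w=10) cum 80
  y=4 (Southcross, w=9) cum 89
  y=7 (Midtown, w=100) cum 189  ← median
  y=8 (Westmoor, w=45) cum 234
  y=13 (Lakeside, w=80) cum 314
⇒ y* = 7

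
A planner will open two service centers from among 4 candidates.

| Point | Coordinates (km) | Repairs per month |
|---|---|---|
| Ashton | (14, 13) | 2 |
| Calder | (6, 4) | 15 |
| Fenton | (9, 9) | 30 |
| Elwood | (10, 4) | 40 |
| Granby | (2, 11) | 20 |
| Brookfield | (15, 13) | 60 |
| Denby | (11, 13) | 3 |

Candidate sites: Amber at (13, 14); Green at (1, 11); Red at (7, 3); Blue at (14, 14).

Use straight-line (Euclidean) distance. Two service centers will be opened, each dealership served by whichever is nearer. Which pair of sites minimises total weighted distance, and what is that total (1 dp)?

Evaluate every pair (each demand assigned to the nearer of the two):
  {Red, Blue}: total = 622.5
  {Amber, Red}: total = 669.8
  {Green, Blue}: total = 888.3
  {Amber, Green}: total = 902.4
  {Amber, Blue}: total = 1114.4
  {Green, Red}: total = 1180.8
Best pair: {Red, Blue} with total 622.5.

{Red, Blue}, total 622.5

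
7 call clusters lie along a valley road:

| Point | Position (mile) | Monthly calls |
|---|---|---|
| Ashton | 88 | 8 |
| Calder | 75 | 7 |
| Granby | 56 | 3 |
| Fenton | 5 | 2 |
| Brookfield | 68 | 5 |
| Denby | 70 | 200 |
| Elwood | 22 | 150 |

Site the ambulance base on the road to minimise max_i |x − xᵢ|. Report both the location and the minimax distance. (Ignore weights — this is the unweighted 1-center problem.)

location 46.5, max distance 41.5

The 1-center on a line is the midpoint of the two extreme points: leftmost at 5, rightmost at 88.
Optimal location = (5 + 88)/2 = 46.5; maximum distance = (88 − 5)/2 = 41.5.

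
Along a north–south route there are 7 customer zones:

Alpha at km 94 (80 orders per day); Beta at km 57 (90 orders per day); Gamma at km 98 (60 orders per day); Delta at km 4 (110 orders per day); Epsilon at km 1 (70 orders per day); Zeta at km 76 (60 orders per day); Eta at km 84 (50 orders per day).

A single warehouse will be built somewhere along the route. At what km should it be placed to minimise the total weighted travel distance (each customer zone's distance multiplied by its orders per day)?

x = 57

For a sum of weighted absolute distances on a line, the optimum is the weighted median (not the mean). Total weight W = 520; half-weight = 260.
Sort by position and accumulate weight:
  km 1 (Epsilon, w=70) → cum 70
  km 4 (Delta, w=110) → cum 180
  km 57 (Beta, w=90) → cum 270  ≥ 260 → median here
  km 76 (Zeta, w=60) → cum 330
  km 84 (Eta, w=50) → cum 380
  km 94 (Alpha, w=80) → cum 460
  km 98 (Gamma, w=60) → cum 520
Optimal location: km 57.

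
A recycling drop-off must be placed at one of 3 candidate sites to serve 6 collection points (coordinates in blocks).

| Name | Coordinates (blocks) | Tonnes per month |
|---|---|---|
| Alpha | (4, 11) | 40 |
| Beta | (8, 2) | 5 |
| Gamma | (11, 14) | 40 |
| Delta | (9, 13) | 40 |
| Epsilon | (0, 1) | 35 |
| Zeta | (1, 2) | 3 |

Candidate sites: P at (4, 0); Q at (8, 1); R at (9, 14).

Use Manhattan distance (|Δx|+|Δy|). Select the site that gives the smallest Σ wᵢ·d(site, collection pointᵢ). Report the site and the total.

Total weighted distance at each candidate:
  P (4, 0): total = 2220
  Q (8, 1): total = 2029
  R (9, 14): total = 1335
Minimum is at R with total 1335 blocks.

R, total 1335 blocks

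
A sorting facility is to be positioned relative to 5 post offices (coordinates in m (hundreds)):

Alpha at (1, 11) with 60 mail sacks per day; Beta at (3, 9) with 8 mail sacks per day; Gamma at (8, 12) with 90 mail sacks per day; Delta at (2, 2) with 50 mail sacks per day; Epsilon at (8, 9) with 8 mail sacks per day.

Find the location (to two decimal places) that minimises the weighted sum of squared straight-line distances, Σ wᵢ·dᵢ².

The minimiser of Σwᵢ‖p−pᵢ‖² is the weighted centroid p* = (Σwᵢpᵢ)/(Σwᵢ).
Σwᵢ = 216.
Σwᵢxᵢ = 60·1 + 8·3 + 90·8 + 50·2 + 8·8 = 968.
Σwᵢyᵢ = 60·11 + 8·9 + 90·12 + 50·2 + 8·9 = 1984.
x* = 968/216 = 4.48, y* = 1984/216 = 9.19.

(4.48, 9.19)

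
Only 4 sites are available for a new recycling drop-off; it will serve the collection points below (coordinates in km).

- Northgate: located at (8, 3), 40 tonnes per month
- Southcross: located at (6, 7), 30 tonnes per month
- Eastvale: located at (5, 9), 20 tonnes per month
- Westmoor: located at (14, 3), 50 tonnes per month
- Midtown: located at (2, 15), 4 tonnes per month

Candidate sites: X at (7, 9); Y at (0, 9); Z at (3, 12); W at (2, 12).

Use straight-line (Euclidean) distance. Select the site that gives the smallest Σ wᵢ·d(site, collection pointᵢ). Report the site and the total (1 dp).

Total weighted distance at each candidate:
  X (7, 9): total = 842.6
  Y (0, 9): total = 1476.6
  Z (3, 12): total = 1382.1
  W (2, 12): total = 1471.6
Minimum is at X with total 842.6 km.

X, total 842.6 km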